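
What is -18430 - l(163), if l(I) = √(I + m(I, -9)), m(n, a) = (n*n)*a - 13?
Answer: -18430 - I*√238971 ≈ -18430.0 - 488.85*I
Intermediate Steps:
m(n, a) = -13 + a*n² (m(n, a) = n²*a - 13 = a*n² - 13 = -13 + a*n²)
l(I) = √(-13 + I - 9*I²) (l(I) = √(I + (-13 - 9*I²)) = √(-13 + I - 9*I²))
-18430 - l(163) = -18430 - √(-13 + 163 - 9*163²) = -18430 - √(-13 + 163 - 9*26569) = -18430 - √(-13 + 163 - 239121) = -18430 - √(-238971) = -18430 - I*√238971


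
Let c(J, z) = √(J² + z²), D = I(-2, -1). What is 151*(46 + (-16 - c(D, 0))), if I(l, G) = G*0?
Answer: 4530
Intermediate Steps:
I(l, G) = 0
D = 0
151*(46 + (-16 - c(D, 0))) = 151*(46 + (-16 - √(0² + 0²))) = 151*(46 + (-16 - √(0 + 0))) = 151*(46 + (-16 - √0)) = 151*(46 + (-16 - 1*0)) = 151*(46 + (-16 + 0)) = 151*(46 - 16) = 151*30 = 4530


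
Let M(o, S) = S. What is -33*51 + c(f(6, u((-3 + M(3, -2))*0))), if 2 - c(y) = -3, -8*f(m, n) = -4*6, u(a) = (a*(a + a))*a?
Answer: -1678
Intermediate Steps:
u(a) = 2*a³ (u(a) = (a*(2*a))*a = (2*a²)*a = 2*a³)
f(m, n) = 3 (f(m, n) = -(-1)*6/2 = -⅛*(-24) = 3)
c(y) = 5 (c(y) = 2 - 1*(-3) = 2 + 3 = 5)
-33*51 + c(f(6, u((-3 + M(3, -2))*0))) = -33*51 + 5 = -1683 + 5 = -1678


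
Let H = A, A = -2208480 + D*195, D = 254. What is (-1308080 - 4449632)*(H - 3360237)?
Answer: 31777889220144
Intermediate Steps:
A = -2158950 (A = -2208480 + 254*195 = -2208480 + 49530 = -2158950)
H = -2158950
(-1308080 - 4449632)*(H - 3360237) = (-1308080 - 4449632)*(-2158950 - 3360237) = -5757712*(-5519187) = 31777889220144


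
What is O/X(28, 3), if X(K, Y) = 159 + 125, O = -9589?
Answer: -9589/284 ≈ -33.764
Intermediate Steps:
X(K, Y) = 284
O/X(28, 3) = -9589/284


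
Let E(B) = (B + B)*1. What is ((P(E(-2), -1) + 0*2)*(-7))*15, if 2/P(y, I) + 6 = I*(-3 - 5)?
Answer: -105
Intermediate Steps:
E(B) = 2*B (E(B) = (2*B)*1 = 2*B)
P(y, I) = 2/(-6 - 8*I) (P(y, I) = 2/(-6 + I*(-3 - 5)) = 2/(-6 + I*(-8)) = 2/(-6 - 8*I))
((P(E(-2), -1) + 0*2)*(-7))*15 = ((-1/(3 + 4*(-1)) + 0*2)*(-7))*15 = ((-1/(3 - 4) + 0)*(-7))*15 = ((-1/(-1) + 0)*(-7))*15 = ((-1*(-1) + 0)*(-7))*15 = ((1 + 0)*(-7))*15 = (1*(-7))*15 = -7*15 = -105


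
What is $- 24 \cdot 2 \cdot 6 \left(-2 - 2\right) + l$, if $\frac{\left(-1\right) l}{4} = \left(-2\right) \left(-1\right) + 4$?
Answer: $1128$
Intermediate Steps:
$l = -24$ ($l = - 4 \left(\left(-2\right) \left(-1\right) + 4\right) = - 4 \left(2 + 4\right) = \left(-4\right) 6 = -24$)
$- 24 \cdot 2 \cdot 6 \left(-2 - 2\right) + l = - 24 \cdot 2 \cdot 6 \left(-2 - 2\right) - 24 = - 24 \cdot 12 \left(-4\right) - 24 = \left(-24\right) \left(-48\right) - 24 = 1152 - 24 = 1128$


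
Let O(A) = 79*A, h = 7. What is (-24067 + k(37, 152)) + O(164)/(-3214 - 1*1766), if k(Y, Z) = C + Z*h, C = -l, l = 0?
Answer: -28641974/1245 ≈ -23006.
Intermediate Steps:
C = 0 (C = -1*0 = 0)
k(Y, Z) = 7*Z (k(Y, Z) = 0 + Z*7 = 0 + 7*Z = 7*Z)
(-24067 + k(37, 152)) + O(164)/(-3214 - 1*1766) = (-24067 + 7*152) + (79*164)/(-3214 - 1*1766) = (-24067 + 1064) + 12956/(-3214 - 1766) = -23003 + 12956/(-4980) = -23003 + 12956*(-1/4980) = -23003 - 3239/1245 = -28641974/1245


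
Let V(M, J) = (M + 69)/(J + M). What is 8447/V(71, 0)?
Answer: 599737/140 ≈ 4283.8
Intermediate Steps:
V(M, J) = (69 + M)/(J + M)
8447/V(71, 0) = 8447/(((69 + 71)/(0 + 71))) = 8447/((140/71)) = 8447/(((1/71)*140)) = 8447/(140/71) = 8447*(71/140) = 599737/140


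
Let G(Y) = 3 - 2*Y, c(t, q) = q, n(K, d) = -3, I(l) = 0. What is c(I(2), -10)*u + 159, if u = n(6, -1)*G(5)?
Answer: -51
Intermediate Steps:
u = 21 (u = -3*(3 - 2*5) = -3*(3 - 10) = -3*(-7) = 21)
c(I(2), -10)*u + 159 = -10*21 + 159 = -210 + 159 = -51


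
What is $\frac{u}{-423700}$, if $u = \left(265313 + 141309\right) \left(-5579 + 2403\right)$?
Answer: $\frac{322857868}{105925} \approx 3048.0$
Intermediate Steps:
$u = -1291431472$ ($u = 406622 \left(-3176\right) = -1291431472$)
$\frac{u}{-423700} = - \frac{1291431472}{-423700} = \left(-1291431472\right) \left(- \frac{1}{423700}\right) = \frac{322857868}{105925}$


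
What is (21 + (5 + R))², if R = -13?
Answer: 169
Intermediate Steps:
(21 + (5 + R))² = (21 + (5 - 13))² = (21 - 8)² = 13² = 169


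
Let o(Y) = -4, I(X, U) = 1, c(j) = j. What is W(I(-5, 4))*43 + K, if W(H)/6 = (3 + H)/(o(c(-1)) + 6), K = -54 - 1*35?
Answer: 427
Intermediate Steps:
K = -89 (K = -54 - 35 = -89)
W(H) = 9 + 3*H (W(H) = 6*((3 + H)/(-4 + 6)) = 6*((3 + H)/2) = 6*((3 + H)*(1/2)) = 6*(3/2 + H/2) = 9 + 3*H)
W(I(-5, 4))*43 + K = (9 + 3*1)*43 - 89 = (9 + 3)*43 - 89 = 12*43 - 89 = 516 - 89 = 427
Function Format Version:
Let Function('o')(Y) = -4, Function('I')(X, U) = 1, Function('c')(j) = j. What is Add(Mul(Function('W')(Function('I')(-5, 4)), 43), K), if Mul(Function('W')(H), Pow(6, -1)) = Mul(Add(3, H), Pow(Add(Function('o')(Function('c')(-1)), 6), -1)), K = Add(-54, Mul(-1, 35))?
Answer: 427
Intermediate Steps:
K = -89 (K = Add(-54, -35) = -89)
Function('W')(H) = Add(9, Mul(3, H)) (Function('W')(H) = Mul(6, Mul(Add(3, H), Pow(Add(-4, 6), -1))) = Mul(6, Mul(Add(3, H), Pow(2, -1))) = Mul(6, Mul(Add(3, H), Rational(1, 2))) = Mul(6, Add(Rational(3, 2), Mul(Rational(1, 2), H))) = Add(9, Mul(3, H)))
Add(Mul(Function('W')(Function('I')(-5, 4)), 43), K) = Add(Mul(Add(9, Mul(3, 1)), 43), -89) = Add(Mul(Add(9, 3), 43), -89) = Add(Mul(12, 43), -89) = Add(516, -89) = 427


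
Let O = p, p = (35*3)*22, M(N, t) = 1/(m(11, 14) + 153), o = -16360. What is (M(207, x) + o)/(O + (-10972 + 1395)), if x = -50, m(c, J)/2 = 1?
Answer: 2535799/1126385 ≈ 2.2513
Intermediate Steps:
m(c, J) = 2 (m(c, J) = 2*1 = 2)
M(N, t) = 1/155 (M(N, t) = 1/(2 + 153) = 1/155)
p = 2310 (p = 105*22 = 2310)
O = 2310
(M(207, x) + o)/(O + (-10972 + 1395)) = (1/155 - 16360)/(2310 + (-10972 + 1395)) = -2535799/(155*(2310 - 9577)) = -2535799/155/(-7267) = -2535799/155*(-1/7267) = 2535799/1126385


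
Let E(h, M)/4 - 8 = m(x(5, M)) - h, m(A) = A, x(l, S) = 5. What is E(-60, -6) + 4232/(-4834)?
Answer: 703648/2417 ≈ 291.12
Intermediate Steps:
E(h, M) = 52 - 4*h (E(h, M) = 32 + 4*(5 - h) = 32 + (20 - 4*h) = 52 - 4*h)
E(-60, -6) + 4232/(-4834) = (52 - 4*(-60)) + 4232/(-4834) = (52 + 240) + 4232*(-1/4834) = 292 - 2116/2417 = 703648/2417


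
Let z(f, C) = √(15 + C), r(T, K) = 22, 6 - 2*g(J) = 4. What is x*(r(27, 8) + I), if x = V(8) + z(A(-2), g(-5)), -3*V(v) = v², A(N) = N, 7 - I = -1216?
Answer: -21580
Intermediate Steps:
I = 1223 (I = 7 - 1*(-1216) = 7 + 1216 = 1223)
g(J) = 1 (g(J) = 3 - ½*4 = 3 - 2 = 1)
V(v) = -v²/3
x = -52/3 (x = -⅓*8² + √(15 + 1) = -⅓*64 + √16 = -64/3 + 4 = -52/3 ≈ -17.333)
x*(r(27, 8) + I) = -52*(22 + 1223)/3 = -52/3*1245 = -21580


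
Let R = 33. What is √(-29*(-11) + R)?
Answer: 4*√22 ≈ 18.762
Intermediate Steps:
√(-29*(-11) + R) = √(-29*(-11) + 33) = √(319 + 33) = √352 = 4*√22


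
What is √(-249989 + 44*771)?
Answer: I*√216065 ≈ 464.83*I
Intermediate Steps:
√(-249989 + 44*771) = √(-249989 + 33924) = √(-216065) = I*√216065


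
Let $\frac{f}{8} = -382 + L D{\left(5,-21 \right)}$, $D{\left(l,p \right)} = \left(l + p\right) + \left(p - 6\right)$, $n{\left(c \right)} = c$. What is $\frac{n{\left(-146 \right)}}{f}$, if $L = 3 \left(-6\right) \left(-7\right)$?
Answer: $\frac{73}{23200} \approx 0.0031466$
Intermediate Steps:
$D{\left(l,p \right)} = -6 + l + 2 p$ ($D{\left(l,p \right)} = \left(l + p\right) + \left(p - 6\right) = \left(l + p\right) + \left(-6 + p\right) = -6 + l + 2 p$)
$L = 126$ ($L = \left(-18\right) \left(-7\right) = 126$)
$f = -46400$ ($f = 8 \left(-382 + 126 \left(-6 + 5 + 2 \left(-21\right)\right)\right) = 8 \left(-382 + 126 \left(-6 + 5 - 42\right)\right) = 8 \left(-382 + 126 \left(-43\right)\right) = 8 \left(-382 - 5418\right) = 8 \left(-5800\right) = -46400$)
$\frac{n{\left(-146 \right)}}{f} = - \frac{146}{-46400} = \left(-146\right) \left(- \frac{1}{46400}\right) = \frac{73}{23200}$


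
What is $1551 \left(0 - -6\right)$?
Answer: $9306$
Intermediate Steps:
$1551 \left(0 - -6\right) = 1551 \left(0 + 6\right) = 1551 \cdot 6 = 9306$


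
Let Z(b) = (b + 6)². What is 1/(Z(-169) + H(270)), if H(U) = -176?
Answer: 1/26393 ≈ 3.7889e-5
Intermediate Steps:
Z(b) = (6 + b)²
1/(Z(-169) + H(270)) = 1/((6 - 169)² - 176) = 1/((-163)² - 176) = 1/(26569 - 176) = 1/26393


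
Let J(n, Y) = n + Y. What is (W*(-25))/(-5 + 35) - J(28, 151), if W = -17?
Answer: -989/6 ≈ -164.83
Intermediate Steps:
J(n, Y) = Y + n
(W*(-25))/(-5 + 35) - J(28, 151) = (-17*(-25))/(-5 + 35) - (151 + 28) = 425/30 - 1*179 = 425*(1/30) - 179 = 85/6 - 179 = -989/6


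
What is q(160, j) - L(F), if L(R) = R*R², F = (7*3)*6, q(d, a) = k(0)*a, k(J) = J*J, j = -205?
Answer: -2000376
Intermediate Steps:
k(J) = J²
q(d, a) = 0 (q(d, a) = 0²*a = 0*a = 0)
F = 126 (F = 21*6 = 126)
L(R) = R³
q(160, j) - L(F) = 0 - 1*126³ = 0 - 1*2000376 = 0 - 2000376 = -2000376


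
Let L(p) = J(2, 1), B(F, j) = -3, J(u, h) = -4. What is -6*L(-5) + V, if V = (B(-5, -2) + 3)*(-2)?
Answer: 24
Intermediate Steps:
L(p) = -4
V = 0 (V = (-3 + 3)*(-2) = 0*(-2) = 0)
-6*L(-5) + V = -6*(-4) + 0 = 24 + 0 = 24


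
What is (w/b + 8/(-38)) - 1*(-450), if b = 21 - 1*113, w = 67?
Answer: 784959/1748 ≈ 449.06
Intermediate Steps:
b = -92 (b = 21 - 113 = -92)
(w/b + 8/(-38)) - 1*(-450) = (67/(-92) + 8/(-38)) - 1*(-450) = (67*(-1/92) + 8*(-1/38)) + 450 = (-67/92 - 4/19) + 450 = -1641/1748 + 450 = 784959/1748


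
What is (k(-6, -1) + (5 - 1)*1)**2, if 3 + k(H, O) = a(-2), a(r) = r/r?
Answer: 4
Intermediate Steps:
a(r) = 1
k(H, O) = -2 (k(H, O) = -3 + 1 = -2)
(k(-6, -1) + (5 - 1)*1)**2 = (-2 + (5 - 1)*1)**2 = (-2 + 4*1)**2 = (-2 + 4)**2 = 2**2 = 4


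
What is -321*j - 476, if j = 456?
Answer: -146852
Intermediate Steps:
-321*j - 476 = -321*456 - 476 = -146376 - 476 = -146852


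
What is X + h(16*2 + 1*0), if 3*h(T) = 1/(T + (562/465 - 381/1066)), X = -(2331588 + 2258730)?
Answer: -74748770278996/16284007 ≈ -4.5903e+6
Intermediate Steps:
X = -4590318 (X = -1*4590318 = -4590318)
h(T) = 1/(3*(421927/495690 + T)) (h(T) = 1/(3*(T + (562/465 - 381/1066))) = 1/(3*(T + 421927/495690)) = 1/(3*(421927/495690 + T)))
X + h(16*2 + 1*0) = -4590318 + 165230/(421927 + 495690*(16*2 + 1*0)) = -4590318 + 165230/(421927 + 495690*(32 + 0)) = -4590318 + 165230/(421927 + 495690*32) = -4590318 + 165230/(421927 + 15862080) = -4590318 + 165230/16284007 = -74748770278996/16284007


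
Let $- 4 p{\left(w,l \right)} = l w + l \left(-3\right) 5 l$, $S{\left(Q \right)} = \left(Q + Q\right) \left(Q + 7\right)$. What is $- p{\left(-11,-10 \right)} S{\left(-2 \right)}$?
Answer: $6950$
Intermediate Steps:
$S{\left(Q \right)} = 2 Q \left(7 + Q\right)$
$p{\left(w,l \right)} = \frac{15 l^{2}}{4} - \frac{l w}{4}$ ($p{\left(w,l \right)} = - \frac{l w + l \left(-3\right) 5 l}{4} = - \frac{l w + - 3 l 5 l}{4} = - \frac{l w + - 15 l l}{4} = - \frac{l w - 15 l^{2}}{4} = - \frac{- 15 l^{2} + l w}{4} = \frac{15 l^{2}}{4} - \frac{l w}{4}$)
$- p{\left(-11,-10 \right)} S{\left(-2 \right)} = - \frac{1}{4} \left(-10\right) \left(\left(-1\right) \left(-11\right) + 15 \left(-10\right)\right) 2 \left(-2\right) \left(7 - 2\right) = - \frac{1}{4} \left(-10\right) \left(11 - 150\right) 2 \left(-2\right) 5 = - \frac{1}{4} \left(-10\right) \left(-139\right) \left(-20\right) = - \frac{695 \left(-20\right)}{2} = \left(-1\right) \left(-6950\right) = 6950$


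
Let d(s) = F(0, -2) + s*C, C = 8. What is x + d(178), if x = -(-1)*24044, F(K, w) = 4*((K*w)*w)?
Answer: 25468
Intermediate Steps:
F(K, w) = 4*K*w² (F(K, w) = 4*(K*w²) = 4*K*w²)
d(s) = 8*s (d(s) = 4*0*(-2)² + s*8 = 4*0*4 + 8*s = 0 + 8*s = 8*s)
x = 24044 (x = -1*(-24044) = 24044)
x + d(178) = 24044 + 8*178 = 24044 + 1424 = 25468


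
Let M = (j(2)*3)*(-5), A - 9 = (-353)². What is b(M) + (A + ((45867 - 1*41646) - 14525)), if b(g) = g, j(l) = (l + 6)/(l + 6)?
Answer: 114299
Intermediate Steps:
j(l) = 1 (j(l) = (6 + l)/(6 + l) = 1)
A = 124618 (A = 9 + (-353)² = 9 + 124609 = 124618)
M = -15 (M = (1*3)*(-5) = 3*(-5) = -15)
b(M) + (A + ((45867 - 1*41646) - 14525)) = -15 + (124618 + ((45867 - 1*41646) - 14525)) = -15 + (124618 + ((45867 - 41646) - 14525)) = -15 + (124618 + (4221 - 14525)) = -15 + (124618 - 10304) = -15 + 114314 = 114299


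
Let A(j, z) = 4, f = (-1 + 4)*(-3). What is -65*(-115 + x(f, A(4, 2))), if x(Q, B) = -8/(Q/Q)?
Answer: 7995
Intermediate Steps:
f = -9 (f = 3*(-3) = -9)
x(Q, B) = -8 (x(Q, B) = -8/1 = -8*1 = -8)
-65*(-115 + x(f, A(4, 2))) = -65*(-115 - 8) = -65*(-123) = 7995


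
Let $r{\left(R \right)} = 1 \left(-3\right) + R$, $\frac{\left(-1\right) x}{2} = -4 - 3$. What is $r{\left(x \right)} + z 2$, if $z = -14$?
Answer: $-17$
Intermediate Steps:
$x = 14$ ($x = - 2 \left(-4 - 3\right) = \left(-2\right) \left(-7\right) = 14$)
$r{\left(R \right)} = -3 + R$
$r{\left(x \right)} + z 2 = \left(-3 + 14\right) - 28 = 11 - 28 = -17$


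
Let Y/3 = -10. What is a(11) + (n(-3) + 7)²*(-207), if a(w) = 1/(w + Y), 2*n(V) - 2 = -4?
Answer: -141589/19 ≈ -7452.1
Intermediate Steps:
Y = -30 (Y = 3*(-10) = -30)
n(V) = -1 (n(V) = 1 + (½)*(-4) = 1 - 2 = -1)
a(w) = 1/(-30 + w) (a(w) = 1/(w - 30) = 1/(-30 + w))
a(11) + (n(-3) + 7)²*(-207) = 1/(-30 + 11) + (-1 + 7)²*(-207) = 1/(-19) + 6²*(-207) = -1/19 + 36*(-207) = -1/19 - 7452 = -141589/19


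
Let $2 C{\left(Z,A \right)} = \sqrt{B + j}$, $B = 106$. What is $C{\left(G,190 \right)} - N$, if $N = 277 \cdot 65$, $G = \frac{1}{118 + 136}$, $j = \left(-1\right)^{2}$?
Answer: $-18005 + \frac{\sqrt{107}}{2} \approx -18000.0$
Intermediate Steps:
$j = 1$
$G = \frac{1}{254} \approx 0.003937$
$C{\left(Z,A \right)} = \frac{\sqrt{107}}{2}$ ($C{\left(Z,A \right)} = \frac{\sqrt{106 + 1}}{2} = \frac{\sqrt{107}}{2}$)
$N = 18005$
$C{\left(G,190 \right)} - N = \frac{\sqrt{107}}{2} - 18005 = -18005 + \frac{\sqrt{107}}{2}$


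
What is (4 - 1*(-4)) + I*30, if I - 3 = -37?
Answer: -1012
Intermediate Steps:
I = -34 (I = 3 - 37 = -34)
(4 - 1*(-4)) + I*30 = (4 - 1*(-4)) - 34*30 = (4 + 4) - 1020 = 8 - 1020 = -1012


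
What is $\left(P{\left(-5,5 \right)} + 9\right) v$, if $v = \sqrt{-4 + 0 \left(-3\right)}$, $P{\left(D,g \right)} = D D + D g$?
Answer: $18 i \approx 18.0 i$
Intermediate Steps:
$P{\left(D,g \right)} = D^{2} + D g$
$v = 2 i$ ($v = \sqrt{-4 + 0} = \sqrt{-4} = 2 i \approx 2.0 i$)
$\left(P{\left(-5,5 \right)} + 9\right) v = \left(- 5 \left(-5 + 5\right) + 9\right) 2 i = \left(\left(-5\right) 0 + 9\right) 2 i = \left(0 + 9\right) 2 i = 9 \cdot 2 i = 18 i$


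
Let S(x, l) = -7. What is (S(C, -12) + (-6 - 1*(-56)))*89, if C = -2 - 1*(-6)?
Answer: 3827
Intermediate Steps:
C = 4 (C = -2 + 6 = 4)
(S(C, -12) + (-6 - 1*(-56)))*89 = (-7 + (-6 - 1*(-56)))*89 = (-7 + (-6 + 56))*89 = (-7 + 50)*89 = 43*89 = 3827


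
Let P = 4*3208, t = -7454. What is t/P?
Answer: -3727/6416 ≈ -0.58089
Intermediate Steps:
P = 12832
t/P = -7454/12832 = -7454*1/12832 = -3727/6416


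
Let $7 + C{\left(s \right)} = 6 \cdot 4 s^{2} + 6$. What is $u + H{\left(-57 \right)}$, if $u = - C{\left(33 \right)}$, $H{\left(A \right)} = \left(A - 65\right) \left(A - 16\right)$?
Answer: $-17229$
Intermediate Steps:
$H{\left(A \right)} = \left(-65 + A\right) \left(-16 + A\right)$
$C{\left(s \right)} = -1 + 24 s^{2}$ ($C{\left(s \right)} = -7 + \left(6 \cdot 4 s^{2} + 6\right) = -7 + \left(24 s^{2} + 6\right) = -7 + \left(6 + 24 s^{2}\right) = -1 + 24 s^{2}$)
$u = -26135$ ($u = - (-1 + 24 \cdot 33^{2}) = - (-1 + 24 \cdot 1089) = - (-1 + 26136) = \left(-1\right) 26135 = -26135$)
$u + H{\left(-57 \right)} = -26135 + \left(1040 + \left(-57\right)^{2} - -4617\right) = -26135 + \left(1040 + 3249 + 4617\right) = -26135 + 8906 = -17229$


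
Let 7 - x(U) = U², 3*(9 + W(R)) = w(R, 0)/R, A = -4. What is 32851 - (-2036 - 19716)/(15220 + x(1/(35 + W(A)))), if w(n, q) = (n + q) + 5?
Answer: 48384088326265/1472770523 ≈ 32852.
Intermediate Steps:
w(n, q) = 5 + n + q
W(R) = -9 + (5 + R)/(3*R) (W(R) = -9 + ((5 + R + 0)/R)/3 = -9 + ((5 + R)/R)/3 = -9 + (5 + R)/(3*R))
x(U) = 7 - U²
32851 - (-2036 - 19716)/(15220 + x(1/(35 + W(A)))) = 32851 - (-2036 - 19716)/(15220 + (7 - (1/(35 + (⅓)*(5 - 26*(-4))/(-4)))²)) = 32851 - (-21752)/(15220 + (7 - (1/(35 + (⅓)*(-¼)*(5 + 104)))²)) = 32851 - (-21752)/(15220 + (7 - (1/(35 + (⅓)*(-¼)*109))²)) = 32851 - (-21752)/(15220 + (7 - (1/(35 - 109/12))²)) = 32851 - (-21752)/(15220 + (7 - (1/(311/12))²)) = 32851 - (-21752)/(15220 + (7 - (12/311)²)) = 32851 - (-21752)/(15220 + (7 - 1*144/96721)) = 32851 - (-21752)/(15220 + (7 - 144/96721)) = 32851 - (-21752)/(15220 + 676903/96721) = 32851 - (-21752)/1472770523/96721 = 32851 - (-21752)*96721/1472770523 = 32851 - 1*(-2103875192/1472770523) = 32851 + 2103875192/1472770523 = 48384088326265/1472770523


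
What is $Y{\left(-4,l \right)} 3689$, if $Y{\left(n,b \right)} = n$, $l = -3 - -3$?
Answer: $-14756$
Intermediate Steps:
$l = 0$ ($l = -3 + 3 = 0$)
$Y{\left(-4,l \right)} 3689 = \left(-4\right) 3689 = -14756$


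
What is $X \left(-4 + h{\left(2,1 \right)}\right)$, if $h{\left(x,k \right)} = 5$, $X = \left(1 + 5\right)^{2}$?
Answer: $36$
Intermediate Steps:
$X = 36$ ($X = 6^{2} = 36$)
$X \left(-4 + h{\left(2,1 \right)}\right) = 36 \left(-4 + 5\right) = 36 \cdot 1 = 36$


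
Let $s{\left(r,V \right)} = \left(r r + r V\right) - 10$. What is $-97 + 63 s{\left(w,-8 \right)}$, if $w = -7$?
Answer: $5888$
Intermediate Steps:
$s{\left(r,V \right)} = -10 + r^{2} + V r$ ($s{\left(r,V \right)} = \left(r^{2} + V r\right) - 10 = -10 + r^{2} + V r$)
$-97 + 63 s{\left(w,-8 \right)} = -97 + 63 \left(-10 + \left(-7\right)^{2} - -56\right) = -97 + 63 \left(-10 + 49 + 56\right) = -97 + 63 \cdot 95 = -97 + 5985 = 5888$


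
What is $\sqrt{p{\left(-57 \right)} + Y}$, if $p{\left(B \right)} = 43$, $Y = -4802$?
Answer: $i \sqrt{4759} \approx 68.985 i$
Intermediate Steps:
$\sqrt{p{\left(-57 \right)} + Y} = \sqrt{43 - 4802} = \sqrt{-4759} = i \sqrt{4759}$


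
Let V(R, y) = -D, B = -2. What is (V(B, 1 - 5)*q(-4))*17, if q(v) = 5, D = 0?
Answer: 0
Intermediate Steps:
V(R, y) = 0 (V(R, y) = -1*0 = 0)
(V(B, 1 - 5)*q(-4))*17 = (0*5)*17 = 0*17 = 0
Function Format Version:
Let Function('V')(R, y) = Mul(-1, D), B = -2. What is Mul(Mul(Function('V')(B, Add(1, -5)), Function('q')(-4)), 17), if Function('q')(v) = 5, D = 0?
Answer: 0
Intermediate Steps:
Function('V')(R, y) = 0 (Function('V')(R, y) = Mul(-1, 0) = 0)
Mul(Mul(Function('V')(B, Add(1, -5)), Function('q')(-4)), 17) = Mul(Mul(0, 5), 17) = Mul(0, 17) = 0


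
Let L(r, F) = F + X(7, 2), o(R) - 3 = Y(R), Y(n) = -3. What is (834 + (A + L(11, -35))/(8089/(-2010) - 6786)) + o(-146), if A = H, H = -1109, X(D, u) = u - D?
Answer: 11384698956/13647949 ≈ 834.17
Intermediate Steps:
o(R) = 0 (o(R) = 3 - 3 = 0)
A = -1109
L(r, F) = -5 + F (L(r, F) = F + (2 - 1*7) = F + (2 - 7) = F - 5 = -5 + F)
(834 + (A + L(11, -35))/(8089/(-2010) - 6786)) + o(-146) = (834 + (-1109 + (-5 - 35))/(8089/(-2010) - 6786)) + 0 = (834 + (-1109 - 40)/(8089*(-1/2010) - 6786)) + 0 = (834 - 1149/(-8089/2010 - 6786)) + 0 = (834 - 1149/(-13647949/2010)) + 0 = (834 - 1149*(-2010/13647949)) + 0 = (834 + 2309490/13647949) + 0 = 11384698956/13647949 + 0 = 11384698956/13647949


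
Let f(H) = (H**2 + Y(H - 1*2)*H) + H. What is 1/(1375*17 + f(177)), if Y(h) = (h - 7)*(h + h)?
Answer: 1/10462481 ≈ 9.5580e-8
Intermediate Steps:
Y(h) = 2*h*(-7 + h) (Y(h) = (-7 + h)*(2*h) = 2*h*(-7 + h))
f(H) = H + H**2 + 2*H*(-9 + H)*(-2 + H) (f(H) = (H**2 + (2*(H - 1*2)*(-7 + (H - 1*2)))*H) + H = (H**2 + (2*(H - 2)*(-7 + (H - 2)))*H) + H = (H**2 + (2*(-2 + H)*(-7 + (-2 + H)))*H) + H = (H**2 + (2*(-2 + H)*(-9 + H))*H) + H = (H**2 + (2*(-9 + H)*(-2 + H))*H) + H = (H**2 + 2*H*(-9 + H)*(-2 + H)) + H = H + H**2 + 2*H*(-9 + H)*(-2 + H))
1/(1375*17 + f(177)) = 1/(1375*17 + 177*(37 - 21*177 + 2*177**2)) = 1/(23375 + 177*(37 - 3717 + 2*31329)) = 1/(23375 + 177*(37 - 3717 + 62658)) = 1/(23375 + 177*58978) = 1/(23375 + 10439106) = 1/10462481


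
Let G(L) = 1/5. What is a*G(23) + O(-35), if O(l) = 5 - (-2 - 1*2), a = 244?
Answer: 289/5 ≈ 57.800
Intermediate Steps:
G(L) = ⅕
O(l) = 9 (O(l) = 5 - (-2 - 2) = 5 - 1*(-4) = 5 + 4 = 9)
a*G(23) + O(-35) = 244*(⅕) + 9 = 244/5 + 9 = 289/5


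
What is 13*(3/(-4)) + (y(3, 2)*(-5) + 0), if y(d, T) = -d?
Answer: 21/4 ≈ 5.2500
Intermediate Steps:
13*(3/(-4)) + (y(3, 2)*(-5) + 0) = 13*(3/(-4)) + (-1*3*(-5) + 0) = 13*(3*(-¼)) + (-3*(-5) + 0) = 13*(-¾) + (15 + 0) = -39/4 + 15 = 21/4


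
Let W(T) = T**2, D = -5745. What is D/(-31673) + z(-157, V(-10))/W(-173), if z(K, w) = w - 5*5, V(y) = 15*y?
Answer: 166399330/947941217 ≈ 0.17554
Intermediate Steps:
z(K, w) = -25 + w (z(K, w) = w - 25 = -25 + w)
D/(-31673) + z(-157, V(-10))/W(-173) = -5745/(-31673) + (-25 + 15*(-10))/((-173)**2) = -5745*(-1/31673) + (-25 - 150)/29929 = 5745/31673 - 175*1/29929 = 5745/31673 - 175/29929 = 166399330/947941217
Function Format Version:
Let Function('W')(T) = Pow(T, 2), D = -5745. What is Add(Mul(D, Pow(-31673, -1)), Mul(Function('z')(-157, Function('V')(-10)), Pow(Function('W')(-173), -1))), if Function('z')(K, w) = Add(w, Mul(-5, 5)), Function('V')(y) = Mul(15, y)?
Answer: Rational(166399330, 947941217) ≈ 0.17554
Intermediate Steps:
Function('z')(K, w) = Add(-25, w) (Function('z')(K, w) = Add(w, -25) = Add(-25, w))
Add(Mul(D, Pow(-31673, -1)), Mul(Function('z')(-157, Function('V')(-10)), Pow(Function('W')(-173), -1))) = Add(Mul(-5745, Pow(-31673, -1)), Mul(Add(-25, Mul(15, -10)), Pow(Pow(-173, 2), -1))) = Add(Mul(-5745, Rational(-1, 31673)), Mul(Add(-25, -150), Pow(29929, -1))) = Add(Rational(5745, 31673), Mul(-175, Rational(1, 29929))) = Add(Rational(5745, 31673), Rational(-175, 29929)) = Rational(166399330, 947941217)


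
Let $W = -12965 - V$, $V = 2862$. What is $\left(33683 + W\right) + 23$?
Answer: $17879$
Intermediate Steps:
$W = -15827$ ($W = -12965 - 2862 = -15827$)
$\left(33683 + W\right) + 23 = \left(33683 - 15827\right) + 23 = 17856 + 23 = 17879$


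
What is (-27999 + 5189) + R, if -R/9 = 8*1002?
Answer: -94954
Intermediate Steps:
R = -72144 (R = -72*1002 = -9*8016 = -72144)
(-27999 + 5189) + R = (-27999 + 5189) - 72144 = -22810 - 72144 = -94954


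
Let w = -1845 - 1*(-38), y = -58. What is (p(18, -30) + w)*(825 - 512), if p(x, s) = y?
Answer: -583745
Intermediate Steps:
p(x, s) = -58
w = -1807 (w = -1845 + 38 = -1807)
(p(18, -30) + w)*(825 - 512) = (-58 - 1807)*(825 - 512) = -1865*313 = -583745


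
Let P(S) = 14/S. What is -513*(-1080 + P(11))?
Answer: 6087258/11 ≈ 5.5339e+5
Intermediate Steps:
-513*(-1080 + P(11)) = -513*(-1080 + 14/11) = -513*(-11866/11) = 6087258/11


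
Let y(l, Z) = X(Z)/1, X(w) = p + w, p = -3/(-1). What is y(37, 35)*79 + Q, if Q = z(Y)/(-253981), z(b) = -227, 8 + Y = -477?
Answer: 762451189/253981 ≈ 3002.0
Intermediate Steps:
p = 3 (p = -3*(-1) = 3)
Y = -485 (Y = -8 - 477 = -485)
X(w) = 3 + w
y(l, Z) = 3 + Z (y(l, Z) = (3 + Z)/1 = (3 + Z)*1 = 3 + Z)
Q = 227/253981 (Q = -227/(-253981) = -227*(-1/253981) = 227/253981 ≈ 0.00089377)
y(37, 35)*79 + Q = (3 + 35)*79 + 227/253981 = 38*79 + 227/253981 = 3002 + 227/253981 = 762451189/253981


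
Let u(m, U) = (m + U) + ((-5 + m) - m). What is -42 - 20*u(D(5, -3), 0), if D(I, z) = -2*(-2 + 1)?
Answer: 18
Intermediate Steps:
D(I, z) = 2 (D(I, z) = -2*(-1) = 2)
u(m, U) = -5 + U + m (u(m, U) = (U + m) - 5 = -5 + U + m)
-42 - 20*u(D(5, -3), 0) = -42 - 20*(-5 + 0 + 2) = -42 - 20*(-3) = -42 + 60 = 18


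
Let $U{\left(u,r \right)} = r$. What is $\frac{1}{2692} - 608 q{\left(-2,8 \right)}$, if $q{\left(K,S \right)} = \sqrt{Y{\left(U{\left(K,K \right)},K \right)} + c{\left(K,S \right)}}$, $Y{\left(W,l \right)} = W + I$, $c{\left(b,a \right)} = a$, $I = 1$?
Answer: $\frac{1}{2692} - 608 \sqrt{7} \approx -1608.6$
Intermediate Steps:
$Y{\left(W,l \right)} = 1 + W$ ($Y{\left(W,l \right)} = W + 1 = 1 + W$)
$q{\left(K,S \right)} = \sqrt{1 + K + S}$ ($q{\left(K,S \right)} = \sqrt{\left(1 + K\right) + S} = \sqrt{1 + K + S}$)
$\frac{1}{2692} - 608 q{\left(-2,8 \right)} = \frac{1}{2692} - 608 \sqrt{1 - 2 + 8} = \frac{1}{2692} - 608 \sqrt{7}$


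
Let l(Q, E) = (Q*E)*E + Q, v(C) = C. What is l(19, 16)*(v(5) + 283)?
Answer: 1406304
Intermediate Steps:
l(Q, E) = Q + Q*E² (l(Q, E) = (E*Q)*E + Q = Q*E² + Q = Q + Q*E²)
l(19, 16)*(v(5) + 283) = (19*(1 + 16²))*(5 + 283) = (19*(1 + 256))*288 = (19*257)*288 = 4883*288 = 1406304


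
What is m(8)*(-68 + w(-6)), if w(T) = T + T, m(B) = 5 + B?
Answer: -1040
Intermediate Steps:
w(T) = 2*T
m(8)*(-68 + w(-6)) = (5 + 8)*(-68 + 2*(-6)) = 13*(-68 - 12) = 13*(-80) = -1040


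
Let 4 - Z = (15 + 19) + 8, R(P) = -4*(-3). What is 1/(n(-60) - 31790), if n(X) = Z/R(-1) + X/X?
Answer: -6/190753 ≈ -3.1454e-5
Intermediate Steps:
R(P) = 12
Z = -38 (Z = 4 - ((15 + 19) + 8) = 4 - (34 + 8) = 4 - 1*42 = 4 - 42 = -38)
n(X) = -13/6 (n(X) = -38/12 + X/X = -38*1/12 + 1 = -19/6 + 1 = -13/6)
1/(n(-60) - 31790) = 1/(-13/6 - 31790) = 1/(-190753/6) = -6/190753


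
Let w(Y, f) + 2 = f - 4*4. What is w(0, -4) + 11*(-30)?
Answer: -352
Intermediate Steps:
w(Y, f) = -18 + f (w(Y, f) = -2 + (f - 4*4) = -2 + (f - 16) = -2 + (-16 + f) = -18 + f)
w(0, -4) + 11*(-30) = (-18 - 4) + 11*(-30) = -22 - 330 = -352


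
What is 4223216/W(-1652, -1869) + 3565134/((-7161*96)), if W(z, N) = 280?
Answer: 2879242997/190960 ≈ 15078.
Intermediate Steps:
4223216/W(-1652, -1869) + 3565134/((-7161*96)) = 4223216/280 + 3565134/((-7161*96)) = 4223216*(1/280) + 3565134/(-687456) = 527902/35 + 3565134*(-1/687456) = 527902/35 - 198063/38192 = 2879242997/190960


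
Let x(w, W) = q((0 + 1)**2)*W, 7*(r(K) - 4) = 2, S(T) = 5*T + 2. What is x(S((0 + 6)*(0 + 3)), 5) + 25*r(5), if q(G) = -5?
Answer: 575/7 ≈ 82.143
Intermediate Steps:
S(T) = 2 + 5*T
r(K) = 30/7 (r(K) = 4 + (1/7)*2 = 4 + 2/7 = 30/7)
x(w, W) = -5*W
x(S((0 + 6)*(0 + 3)), 5) + 25*r(5) = -5*5 + 25*(30/7) = -25 + 750/7 = 575/7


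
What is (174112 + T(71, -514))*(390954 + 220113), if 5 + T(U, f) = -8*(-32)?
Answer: 106547475321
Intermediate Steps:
T(U, f) = 251 (T(U, f) = -5 - 8*(-32) = -5 + 256 = 251)
(174112 + T(71, -514))*(390954 + 220113) = (174112 + 251)*(390954 + 220113) = 174363*611067 = 106547475321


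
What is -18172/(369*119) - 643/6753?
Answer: -7188109/14120523 ≈ -0.50905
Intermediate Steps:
-18172/(369*119) - 643/6753 = -18172/43911 - 643*1/6753 = -18172*1/43911 - 643/6753 = -2596/6273 - 643/6753 = -7188109/14120523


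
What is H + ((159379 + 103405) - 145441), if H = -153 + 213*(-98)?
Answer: 96316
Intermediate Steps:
H = -21027 (H = -153 - 20874 = -21027)
H + ((159379 + 103405) - 145441) = -21027 + ((159379 + 103405) - 145441) = -21027 + (262784 - 145441) = -21027 + 117343 = 96316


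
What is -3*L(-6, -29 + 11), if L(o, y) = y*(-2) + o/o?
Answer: -111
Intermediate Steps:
L(o, y) = 1 - 2*y (L(o, y) = -2*y + 1 = 1 - 2*y)
-3*L(-6, -29 + 11) = -3*(1 - 2*(-29 + 11)) = -3*(1 - 2*(-18)) = -3*(1 + 36) = -3*37 = -111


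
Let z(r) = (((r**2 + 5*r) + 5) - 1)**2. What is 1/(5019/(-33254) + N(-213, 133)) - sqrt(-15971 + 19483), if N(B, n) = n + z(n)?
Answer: 33254/11207139935419 - 2*sqrt(878) ≈ -59.262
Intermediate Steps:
z(r) = (4 + r**2 + 5*r)**2 (z(r) = ((5 + r**2 + 5*r) - 1)**2 = (4 + r**2 + 5*r)**2)
N(B, n) = n + (4 + n**2 + 5*n)**2
1/(5019/(-33254) + N(-213, 133)) - sqrt(-15971 + 19483) = 1/(5019/(-33254) + (133 + (4 + 133**2 + 5*133)**2)) - sqrt(-15971 + 19483) = 1/(5019*(-1/33254) + (133 + (4 + 17689 + 665)**2)) - sqrt(3512) = 1/(-5019/33254 + (133 + 18358**2)) - 2*sqrt(878) = 1/(-5019/33254 + (133 + 337016164)) - 2*sqrt(878) = 1/(-5019/33254 + 337016297) - 2*sqrt(878) = 1/(11207139935419/33254) - 2*sqrt(878) = 33254/11207139935419 - 2*sqrt(878)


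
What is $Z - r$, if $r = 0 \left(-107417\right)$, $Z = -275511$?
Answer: $-275511$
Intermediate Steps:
$r = 0$
$Z - r = -275511 - 0 = -275511 + 0 = -275511$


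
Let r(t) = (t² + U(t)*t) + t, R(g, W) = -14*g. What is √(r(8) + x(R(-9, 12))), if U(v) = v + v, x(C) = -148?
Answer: 2*√13 ≈ 7.2111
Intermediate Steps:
U(v) = 2*v
r(t) = t + 3*t² (r(t) = (t² + (2*t)*t) + t = (t² + 2*t²) + t = 3*t² + t = t + 3*t²)
√(r(8) + x(R(-9, 12))) = √(8*(1 + 3*8) - 148) = √(8*(1 + 24) - 148) = √(8*25 - 148) = √(200 - 148) = √52 = 2*√13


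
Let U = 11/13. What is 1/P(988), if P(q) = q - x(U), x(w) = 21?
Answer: 1/967 ≈ 0.0010341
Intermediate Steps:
U = 11/13 (U = 11*(1/13) = 11/13 ≈ 0.84615)
P(q) = -21 + q (P(q) = q - 1*21 = q - 21 = -21 + q)
1/P(988) = 1/(-21 + 988) = 1/967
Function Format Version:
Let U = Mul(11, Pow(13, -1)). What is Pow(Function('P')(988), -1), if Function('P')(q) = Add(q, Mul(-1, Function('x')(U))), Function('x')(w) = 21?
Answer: Rational(1, 967) ≈ 0.0010341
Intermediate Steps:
U = Rational(11, 13) (U = Mul(11, Rational(1, 13)) = Rational(11, 13) ≈ 0.84615)
Function('P')(q) = Add(-21, q) (Function('P')(q) = Add(q, Mul(-1, 21)) = Add(q, -21) = Add(-21, q))
Pow(Function('P')(988), -1) = Pow(Add(-21, 988), -1) = Pow(967, -1) = Rational(1, 967)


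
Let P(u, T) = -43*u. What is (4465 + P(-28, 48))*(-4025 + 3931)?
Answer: -532886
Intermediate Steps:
(4465 + P(-28, 48))*(-4025 + 3931) = (4465 - 43*(-28))*(-4025 + 3931) = (4465 + 1204)*(-94) = 5669*(-94) = -532886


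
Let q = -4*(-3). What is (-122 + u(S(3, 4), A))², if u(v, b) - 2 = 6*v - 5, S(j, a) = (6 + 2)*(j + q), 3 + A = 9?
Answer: 354025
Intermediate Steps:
A = 6 (A = -3 + 9 = 6)
q = 12
S(j, a) = 96 + 8*j (S(j, a) = (6 + 2)*(j + 12) = 8*(12 + j) = 96 + 8*j)
u(v, b) = -3 + 6*v (u(v, b) = 2 + (6*v - 5) = 2 + (-5 + 6*v) = -3 + 6*v)
(-122 + u(S(3, 4), A))² = (-122 + (-3 + 6*(96 + 8*3)))² = (-122 + (-3 + 6*(96 + 24)))² = (-122 + (-3 + 6*120))² = (-122 + (-3 + 720))² = (-122 + 717)² = 595² = 354025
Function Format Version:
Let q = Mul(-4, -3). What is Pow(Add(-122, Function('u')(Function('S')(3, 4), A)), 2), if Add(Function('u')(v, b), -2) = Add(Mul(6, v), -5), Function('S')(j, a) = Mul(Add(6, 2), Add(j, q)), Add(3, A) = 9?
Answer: 354025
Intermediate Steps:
A = 6 (A = Add(-3, 9) = 6)
q = 12
Function('S')(j, a) = Add(96, Mul(8, j)) (Function('S')(j, a) = Mul(Add(6, 2), Add(j, 12)) = Mul(8, Add(12, j)) = Add(96, Mul(8, j)))
Function('u')(v, b) = Add(-3, Mul(6, v)) (Function('u')(v, b) = Add(2, Add(Mul(6, v), -5)) = Add(2, Add(-5, Mul(6, v))) = Add(-3, Mul(6, v)))
Pow(Add(-122, Function('u')(Function('S')(3, 4), A)), 2) = Pow(Add(-122, Add(-3, Mul(6, Add(96, Mul(8, 3))))), 2) = Pow(Add(-122, Add(-3, Mul(6, Add(96, 24)))), 2) = Pow(Add(-122, Add(-3, Mul(6, 120))), 2) = Pow(Add(-122, Add(-3, 720)), 2) = Pow(Add(-122, 717), 2) = Pow(595, 2) = 354025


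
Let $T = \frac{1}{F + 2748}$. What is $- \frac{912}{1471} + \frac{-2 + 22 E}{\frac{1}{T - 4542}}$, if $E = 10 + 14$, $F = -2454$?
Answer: $- \frac{516609833995}{216237} \approx -2.3891 \cdot 10^{6}$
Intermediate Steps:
$T = \frac{1}{294}$ ($T = \frac{1}{-2454 + 2748} = \frac{1}{294} \approx 0.0034014$)
$E = 24$
$- \frac{912}{1471} + \frac{-2 + 22 E}{\frac{1}{T - 4542}} = - \frac{912}{1471} + \frac{-2 + 22 \cdot 24}{\frac{1}{\frac{1}{294} - 4542}} = \left(-912\right) \frac{1}{1471} + \frac{-2 + 528}{\frac{1}{- \frac{1335347}{294}}} = - \frac{912}{1471} + \frac{526}{- \frac{294}{1335347}} = - \frac{912}{1471} + 526 \left(- \frac{1335347}{294}\right) = - \frac{912}{1471} - \frac{351196261}{147} = - \frac{516609833995}{216237}$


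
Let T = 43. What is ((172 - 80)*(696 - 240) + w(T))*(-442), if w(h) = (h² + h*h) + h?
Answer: -20196306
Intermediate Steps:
w(h) = h + 2*h² (w(h) = (h² + h²) + h = 2*h² + h = h + 2*h²)
((172 - 80)*(696 - 240) + w(T))*(-442) = ((172 - 80)*(696 - 240) + 43*(1 + 2*43))*(-442) = (92*456 + 43*(1 + 86))*(-442) = (41952 + 43*87)*(-442) = (41952 + 3741)*(-442) = 45693*(-442) = -20196306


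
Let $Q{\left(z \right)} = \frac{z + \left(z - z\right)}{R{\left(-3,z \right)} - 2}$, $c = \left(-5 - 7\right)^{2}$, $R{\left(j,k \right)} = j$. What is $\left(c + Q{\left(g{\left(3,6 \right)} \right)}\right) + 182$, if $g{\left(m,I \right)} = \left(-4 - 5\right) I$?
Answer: $\frac{1684}{5} \approx 336.8$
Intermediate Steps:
$g{\left(m,I \right)} = - 9 I$
$c = 144$ ($c = \left(-12\right)^{2} = 144$)
$Q{\left(z \right)} = - \frac{z}{5}$ ($Q{\left(z \right)} = \frac{z + \left(z - z\right)}{-3 - 2} = \frac{z + 0}{-5} = z \left(- \frac{1}{5}\right) = - \frac{z}{5}$)
$\left(c + Q{\left(g{\left(3,6 \right)} \right)}\right) + 182 = \left(144 - \frac{\left(-9\right) 6}{5}\right) + 182 = \left(144 - - \frac{54}{5}\right) + 182 = \left(144 + \frac{54}{5}\right) + 182 = \frac{774}{5} + 182 = \frac{1684}{5}$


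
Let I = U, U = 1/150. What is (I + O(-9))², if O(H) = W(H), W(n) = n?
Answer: 1819801/22500 ≈ 80.880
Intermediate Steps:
O(H) = H
U = 1/150 ≈ 0.0066667
I = 1/150 ≈ 0.0066667
(I + O(-9))² = (1/150 - 9)² = (-1349/150)² = 1819801/22500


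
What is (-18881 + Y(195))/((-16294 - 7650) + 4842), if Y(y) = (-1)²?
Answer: 9440/9551 ≈ 0.98838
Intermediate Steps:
Y(y) = 1
(-18881 + Y(195))/((-16294 - 7650) + 4842) = (-18881 + 1)/((-16294 - 7650) + 4842) = -18880/(-23944 + 4842) = -18880/(-19102) = -18880*(-1/19102) = 9440/9551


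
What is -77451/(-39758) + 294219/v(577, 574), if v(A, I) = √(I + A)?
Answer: 77451/39758 + 294219*√1151/1151 ≈ 8674.2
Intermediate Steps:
v(A, I) = √(A + I)
-77451/(-39758) + 294219/v(577, 574) = -77451/(-39758) + 294219/(√(577 + 574)) = -77451*(-1/39758) + 294219/(√1151) = 77451/39758 + 294219*(√1151/1151) = 77451/39758 + 294219*√1151/1151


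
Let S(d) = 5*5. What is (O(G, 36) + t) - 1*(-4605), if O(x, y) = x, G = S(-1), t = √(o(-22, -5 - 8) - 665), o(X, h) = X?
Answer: 4630 + I*√687 ≈ 4630.0 + 26.211*I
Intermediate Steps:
S(d) = 25
t = I*√687 (t = √(-22 - 665) = √(-687) = I*√687 ≈ 26.211*I)
G = 25
(O(G, 36) + t) - 1*(-4605) = (25 + I*√687) - 1*(-4605) = (25 + I*√687) + 4605 = 4630 + I*√687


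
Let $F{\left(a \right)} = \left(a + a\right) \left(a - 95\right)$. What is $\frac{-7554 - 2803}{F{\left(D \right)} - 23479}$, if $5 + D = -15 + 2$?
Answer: $\frac{10357}{19411} \approx 0.53356$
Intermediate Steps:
$D = -18$ ($D = -5 + \left(-15 + 2\right) = -5 - 13 = -18$)
$F{\left(a \right)} = 2 a \left(-95 + a\right)$
$\frac{-7554 - 2803}{F{\left(D \right)} - 23479} = \frac{-7554 - 2803}{2 \left(-18\right) \left(-95 - 18\right) - 23479} = - \frac{10357}{2 \left(-18\right) \left(-113\right) - 23479} = - \frac{10357}{4068 - 23479} = - \frac{10357}{-19411} = \left(-10357\right) \left(- \frac{1}{19411}\right) = \frac{10357}{19411}$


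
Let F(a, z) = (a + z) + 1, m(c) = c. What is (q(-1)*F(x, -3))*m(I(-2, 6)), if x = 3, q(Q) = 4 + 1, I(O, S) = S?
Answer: 30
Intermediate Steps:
q(Q) = 5
F(a, z) = 1 + a + z
(q(-1)*F(x, -3))*m(I(-2, 6)) = (5*(1 + 3 - 3))*6 = (5*1)*6 = 5*6 = 30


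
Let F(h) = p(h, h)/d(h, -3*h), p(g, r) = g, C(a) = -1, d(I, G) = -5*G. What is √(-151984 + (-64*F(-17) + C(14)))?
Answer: I*√34197585/15 ≈ 389.86*I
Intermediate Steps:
F(h) = 1/15 (F(h) = h/((-(-15)*h)) = h/((15*h)) = h*(1/(15*h)) = 1/15)
√(-151984 + (-64*F(-17) + C(14))) = √(-151984 + (-64*1/15 - 1)) = √(-151984 + (-64/15 - 1)) = √(-151984 - 79/15) = √(-2279839/15) = I*√34197585/15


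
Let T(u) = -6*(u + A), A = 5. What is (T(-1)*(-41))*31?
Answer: 30504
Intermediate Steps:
T(u) = -30 - 6*u (T(u) = -6*(u + 5) = -6*(5 + u) = -30 - 6*u)
(T(-1)*(-41))*31 = ((-30 - 6*(-1))*(-41))*31 = ((-30 + 6)*(-41))*31 = -24*(-41)*31 = 984*31 = 30504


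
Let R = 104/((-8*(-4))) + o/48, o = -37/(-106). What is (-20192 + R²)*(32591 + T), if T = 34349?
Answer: -8743211837255465/6471936 ≈ -1.3509e+9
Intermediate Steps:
o = 37/106 (o = -37*(-1/106) = 37/106 ≈ 0.34906)
R = 16573/5088 (R = 104/((-8*(-4))) + (37/106)/48 = 104/32 + (37/106)*(1/48) = 104*(1/32) + 37/5088 = 13/4 + 37/5088 = 16573/5088 ≈ 3.2573)
(-20192 + R²)*(32591 + T) = (-20192 + (16573/5088)²)*(32591 + 34349) = (-20192 + 274664329/25887744)*66940 = -522450662519/25887744*66940 = -8743211837255465/6471936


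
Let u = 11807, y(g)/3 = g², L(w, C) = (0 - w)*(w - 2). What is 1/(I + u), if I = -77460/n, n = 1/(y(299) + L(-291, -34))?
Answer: -1/14170520593 ≈ -7.0569e-11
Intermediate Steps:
L(w, C) = -w*(-2 + w) (L(w, C) = (-w)*(-2 + w) = -w*(-2 + w))
y(g) = 3*g²
n = 1/182940 (n = 1/(3*299² - 291*(2 - 1*(-291))) = 1/(3*89401 - 291*(2 + 291)) = 1/(268203 - 291*293) = 1/(268203 - 85263) = 1/182940 ≈ 5.4663e-6)
I = -14170532400 (I = -77460/1/182940 = -77460*182940 = -14170532400)
1/(I + u) = 1/(-14170532400 + 11807) = 1/(-14170520593) = -1/14170520593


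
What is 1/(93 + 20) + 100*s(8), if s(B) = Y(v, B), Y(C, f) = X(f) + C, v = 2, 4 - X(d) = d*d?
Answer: -655399/113 ≈ -5800.0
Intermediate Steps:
X(d) = 4 - d² (X(d) = 4 - d*d = 4 - d²)
Y(C, f) = 4 + C - f² (Y(C, f) = (4 - f²) + C = 4 + C - f²)
s(B) = 6 - B² (s(B) = 4 + 2 - B² = 6 - B²)
1/(93 + 20) + 100*s(8) = 1/(93 + 20) + 100*(6 - 1*8²) = 1/113 + 100*(6 - 1*64) = 1/113 + 100*(6 - 64) = 1/113 + 100*(-58) = 1/113 - 5800 = -655399/113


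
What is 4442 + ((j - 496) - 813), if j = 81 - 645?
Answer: 2569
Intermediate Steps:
j = -564
4442 + ((j - 496) - 813) = 4442 + ((-564 - 496) - 813) = 4442 + (-1060 - 813) = 4442 - 1873 = 2569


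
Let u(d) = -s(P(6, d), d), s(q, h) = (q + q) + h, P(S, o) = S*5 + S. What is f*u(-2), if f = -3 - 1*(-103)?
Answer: -7000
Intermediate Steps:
P(S, o) = 6*S (P(S, o) = 5*S + S = 6*S)
s(q, h) = h + 2*q (s(q, h) = 2*q + h = h + 2*q)
u(d) = -72 - d (u(d) = -(d + 2*(6*6)) = -(d + 2*36) = -(d + 72) = -(72 + d) = -72 - d)
f = 100 (f = -3 + 103 = 100)
f*u(-2) = 100*(-72 - 1*(-2)) = 100*(-72 + 2) = 100*(-70) = -7000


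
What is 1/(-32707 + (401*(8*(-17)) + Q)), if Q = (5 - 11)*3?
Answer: -1/87261 ≈ -1.1460e-5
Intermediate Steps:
Q = -18 (Q = -6*3 = -18)
1/(-32707 + (401*(8*(-17)) + Q)) = 1/(-32707 + (401*(8*(-17)) - 18)) = 1/(-32707 + (401*(-136) - 18)) = 1/(-32707 + (-54536 - 18)) = 1/(-32707 - 54554) = 1/(-87261) = -1/87261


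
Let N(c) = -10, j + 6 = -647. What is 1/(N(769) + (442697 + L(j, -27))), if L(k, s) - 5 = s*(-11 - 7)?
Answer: 1/443178 ≈ 2.2564e-6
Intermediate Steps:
j = -653 (j = -6 - 647 = -653)
L(k, s) = 5 - 18*s (L(k, s) = 5 + s*(-11 - 7) = 5 + s*(-18) = 5 - 18*s)
1/(N(769) + (442697 + L(j, -27))) = 1/(-10 + (442697 + (5 - 18*(-27)))) = 1/(-10 + (442697 + (5 + 486))) = 1/(-10 + (442697 + 491)) = 1/(-10 + 443188) = 1/443178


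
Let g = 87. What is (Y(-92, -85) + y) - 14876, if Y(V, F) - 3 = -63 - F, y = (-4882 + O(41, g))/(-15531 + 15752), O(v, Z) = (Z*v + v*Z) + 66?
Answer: -3279753/221 ≈ -14841.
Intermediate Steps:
O(v, Z) = 66 + 2*Z*v (O(v, Z) = (Z*v + Z*v) + 66 = 2*Z*v + 66 = 66 + 2*Z*v)
y = 2318/221 (y = (-4882 + (66 + 2*87*41))/(-15531 + 15752) = (-4882 + (66 + 7134))/221 = (-4882 + 7200)*(1/221) = 2318*(1/221) = 2318/221 ≈ 10.489)
Y(V, F) = -60 - F (Y(V, F) = 3 + (-63 - F) = -60 - F)
(Y(-92, -85) + y) - 14876 = ((-60 - 1*(-85)) + 2318/221) - 14876 = ((-60 + 85) + 2318/221) - 14876 = (25 + 2318/221) - 14876 = 7843/221 - 14876 = -3279753/221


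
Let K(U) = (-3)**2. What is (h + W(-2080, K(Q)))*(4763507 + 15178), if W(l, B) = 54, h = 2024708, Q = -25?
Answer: 9675699797970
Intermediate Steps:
K(U) = 9
(h + W(-2080, K(Q)))*(4763507 + 15178) = (2024708 + 54)*(4763507 + 15178) = 2024762*4778685 = 9675699797970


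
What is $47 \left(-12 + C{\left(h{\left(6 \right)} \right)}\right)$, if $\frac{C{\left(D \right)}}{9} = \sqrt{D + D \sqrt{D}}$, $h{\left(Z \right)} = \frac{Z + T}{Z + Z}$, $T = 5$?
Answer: $-564 + \frac{141 \sqrt{132 + 22 \sqrt{33}}}{4} \approx 2.6161$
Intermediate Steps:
$h{\left(Z \right)} = \frac{5 + Z}{2 Z}$ ($h{\left(Z \right)} = \frac{Z + 5}{Z + Z} = \frac{5 + Z}{2 Z}$)
$C{\left(D \right)} = 9 \sqrt{D + D^{\frac{3}{2}}}$ ($C{\left(D \right)} = 9 \sqrt{D + D \sqrt{D}} = 9 \sqrt{D + D^{\frac{3}{2}}}$)
$47 \left(-12 + C{\left(h{\left(6 \right)} \right)}\right) = 47 \left(-12 + 9 \sqrt{\frac{5 + 6}{2 \cdot 6} + \left(\frac{5 + 6}{2 \cdot 6}\right)^{\frac{3}{2}}}\right) = 47 \left(-12 + 9 \sqrt{\frac{1}{2} \cdot \frac{1}{6} \cdot 11 + \left(\frac{1}{2} \cdot \frac{1}{6} \cdot 11\right)^{\frac{3}{2}}}\right) = 47 \left(-12 + 9 \sqrt{\frac{11}{12} + \left(\frac{11}{12}\right)^{\frac{3}{2}}}\right) = 47 \left(-12 + 9 \sqrt{\frac{11}{12} + \frac{11 \sqrt{33}}{72}}\right) = -564 + 423 \sqrt{\frac{11}{12} + \frac{11 \sqrt{33}}{72}}$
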